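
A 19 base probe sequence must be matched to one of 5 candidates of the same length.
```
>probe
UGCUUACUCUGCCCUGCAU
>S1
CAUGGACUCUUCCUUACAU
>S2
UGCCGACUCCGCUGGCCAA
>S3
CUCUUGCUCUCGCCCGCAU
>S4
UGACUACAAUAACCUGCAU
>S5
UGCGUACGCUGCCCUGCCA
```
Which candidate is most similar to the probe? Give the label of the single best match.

S5

S1 differs at 8 bases; S2 differs at 8 bases; S3 differs at 6 bases; S4 differs at 6 bases; S5 differs at 4 bases. The closest is S5.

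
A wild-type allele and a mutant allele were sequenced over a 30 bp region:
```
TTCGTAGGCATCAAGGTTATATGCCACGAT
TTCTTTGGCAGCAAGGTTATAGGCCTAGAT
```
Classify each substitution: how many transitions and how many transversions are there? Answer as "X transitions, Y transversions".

Transitions (purine↔purine or pyrimidine↔pyrimidine): none.
Transversions (purine↔pyrimidine): 4 G→T, 6 A→T, 11 T→G, 22 T→G, 26 A→T, 27 C→A.

0 transitions, 6 transversions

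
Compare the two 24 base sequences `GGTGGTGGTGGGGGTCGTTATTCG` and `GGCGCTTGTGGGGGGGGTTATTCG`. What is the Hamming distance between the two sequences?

5

Comparing position by position, 5 bases differ: 3 (T/C), 5 (G/C), 7 (G/T), 15 (T/G), 16 (C/G).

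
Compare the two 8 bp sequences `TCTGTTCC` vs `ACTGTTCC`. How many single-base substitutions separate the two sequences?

1

Comparing position by position, 1 site differs: 1 (T/A).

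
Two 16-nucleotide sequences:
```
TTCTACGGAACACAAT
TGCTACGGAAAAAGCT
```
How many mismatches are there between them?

5

Comparing position by position, 5 sites differ: 2 (T/G), 11 (C/A), 13 (C/A), 14 (A/G), 15 (A/C).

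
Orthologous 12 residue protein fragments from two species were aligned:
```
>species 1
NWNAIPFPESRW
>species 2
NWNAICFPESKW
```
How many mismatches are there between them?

2

The sequences differ at residues 6, 11 (1-based) — 2 in total.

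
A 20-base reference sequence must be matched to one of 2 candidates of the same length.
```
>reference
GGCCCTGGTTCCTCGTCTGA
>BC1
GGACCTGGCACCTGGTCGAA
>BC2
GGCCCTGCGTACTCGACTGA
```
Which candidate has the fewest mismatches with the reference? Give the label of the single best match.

BC2

BC1 differs at 6 sites; BC2 differs at 4 sites. The closest is BC2.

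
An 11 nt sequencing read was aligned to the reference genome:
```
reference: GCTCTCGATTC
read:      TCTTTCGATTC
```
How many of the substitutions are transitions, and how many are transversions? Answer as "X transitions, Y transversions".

1 transition, 1 transversion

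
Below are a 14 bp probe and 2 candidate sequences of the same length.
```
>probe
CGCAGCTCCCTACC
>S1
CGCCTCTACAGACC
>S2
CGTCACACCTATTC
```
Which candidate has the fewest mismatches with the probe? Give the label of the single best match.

S1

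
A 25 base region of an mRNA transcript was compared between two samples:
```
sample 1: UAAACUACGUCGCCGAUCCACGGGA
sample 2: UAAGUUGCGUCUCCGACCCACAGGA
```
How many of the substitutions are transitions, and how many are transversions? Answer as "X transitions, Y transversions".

5 transitions, 1 transversion

Transitions (purine↔purine or pyrimidine↔pyrimidine): 4 A→G, 5 C→U, 7 A→G, 17 U→C, 22 G→A.
Transversions (purine↔pyrimidine): 12 G→U.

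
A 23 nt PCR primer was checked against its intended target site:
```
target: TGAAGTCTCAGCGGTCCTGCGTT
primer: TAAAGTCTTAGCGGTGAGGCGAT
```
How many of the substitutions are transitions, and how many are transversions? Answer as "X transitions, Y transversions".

2 transitions, 4 transversions

Mismatches (1-based):
base 2: G→A (purine→purine, transition)
base 9: C→T (pyrimidine→pyrimidine, transition)
base 16: C→G (pyrimidine→purine, transversion)
base 17: C→A (pyrimidine→purine, transversion)
base 18: T→G (pyrimidine→purine, transversion)
base 22: T→A (pyrimidine→purine, transversion)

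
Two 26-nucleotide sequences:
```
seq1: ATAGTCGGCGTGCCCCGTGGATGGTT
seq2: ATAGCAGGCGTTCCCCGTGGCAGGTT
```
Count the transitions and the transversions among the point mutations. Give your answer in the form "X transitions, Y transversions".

Mismatches (1-based):
base 5: T→C (pyrimidine→pyrimidine, transition)
base 6: C→A (pyrimidine→purine, transversion)
base 12: G→T (purine→pyrimidine, transversion)
base 21: A→C (purine→pyrimidine, transversion)
base 22: T→A (pyrimidine→purine, transversion)

1 transition, 4 transversions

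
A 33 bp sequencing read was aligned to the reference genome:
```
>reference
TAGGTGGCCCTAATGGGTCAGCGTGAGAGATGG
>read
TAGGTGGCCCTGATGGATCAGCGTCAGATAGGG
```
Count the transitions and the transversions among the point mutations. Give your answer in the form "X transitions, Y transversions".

Mismatches (1-based):
site 12: A→G (purine→purine, transition)
site 17: G→A (purine→purine, transition)
site 25: G→C (purine→pyrimidine, transversion)
site 29: G→T (purine→pyrimidine, transversion)
site 31: T→G (pyrimidine→purine, transversion)

2 transitions, 3 transversions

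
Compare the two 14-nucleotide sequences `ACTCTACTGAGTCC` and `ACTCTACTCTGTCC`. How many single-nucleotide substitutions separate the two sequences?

2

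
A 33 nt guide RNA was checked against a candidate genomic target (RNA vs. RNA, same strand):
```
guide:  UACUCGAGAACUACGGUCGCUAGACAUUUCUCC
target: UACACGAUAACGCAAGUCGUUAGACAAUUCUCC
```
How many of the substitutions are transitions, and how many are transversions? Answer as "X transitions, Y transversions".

2 transitions, 6 transversions

Mismatches (1-based):
base 4: U→A (pyrimidine→purine, transversion)
base 8: G→U (purine→pyrimidine, transversion)
base 12: U→G (pyrimidine→purine, transversion)
base 13: A→C (purine→pyrimidine, transversion)
base 14: C→A (pyrimidine→purine, transversion)
base 15: G→A (purine→purine, transition)
base 20: C→U (pyrimidine→pyrimidine, transition)
base 27: U→A (pyrimidine→purine, transversion)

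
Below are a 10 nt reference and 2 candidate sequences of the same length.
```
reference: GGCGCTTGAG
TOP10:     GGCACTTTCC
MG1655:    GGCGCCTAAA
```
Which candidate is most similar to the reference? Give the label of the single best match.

Hamming distances to reference — TOP10: 4; MG1655: 3.
Smallest is MG1655 with 3 mismatches.

MG1655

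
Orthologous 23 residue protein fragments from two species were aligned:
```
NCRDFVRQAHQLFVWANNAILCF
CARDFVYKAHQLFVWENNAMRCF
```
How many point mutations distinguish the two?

7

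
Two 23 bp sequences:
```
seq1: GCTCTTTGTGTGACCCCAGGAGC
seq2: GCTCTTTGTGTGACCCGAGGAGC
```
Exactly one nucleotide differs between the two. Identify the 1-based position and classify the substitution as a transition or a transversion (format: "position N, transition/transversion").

Position 17 changes C→G. C is a pyrimidine and G is a purine, so this is a transversion.

position 17, transversion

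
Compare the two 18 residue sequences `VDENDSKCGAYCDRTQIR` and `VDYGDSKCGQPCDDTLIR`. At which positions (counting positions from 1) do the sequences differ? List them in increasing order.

3, 4, 10, 11, 14, 16

Scanning 1-based: 3: E/Y; 4: N/G; 10: A/Q; 11: Y/P; 14: R/D; 16: Q/L.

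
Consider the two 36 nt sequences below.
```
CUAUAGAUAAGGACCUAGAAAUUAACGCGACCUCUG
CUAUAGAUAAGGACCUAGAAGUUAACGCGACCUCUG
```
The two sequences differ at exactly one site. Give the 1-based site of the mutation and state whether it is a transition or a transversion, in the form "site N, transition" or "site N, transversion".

site 21, transition

Site 21 changes A→G. A is a purine and G is a purine, so this is a transition.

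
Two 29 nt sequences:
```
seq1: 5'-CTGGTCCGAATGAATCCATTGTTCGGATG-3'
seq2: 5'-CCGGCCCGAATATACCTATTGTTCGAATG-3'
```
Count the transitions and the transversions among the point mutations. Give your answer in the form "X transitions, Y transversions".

Mismatches (1-based):
site 2: T→C (pyrimidine→pyrimidine, transition)
site 5: T→C (pyrimidine→pyrimidine, transition)
site 12: G→A (purine→purine, transition)
site 13: A→T (purine→pyrimidine, transversion)
site 15: T→C (pyrimidine→pyrimidine, transition)
site 17: C→T (pyrimidine→pyrimidine, transition)
site 26: G→A (purine→purine, transition)

6 transitions, 1 transversion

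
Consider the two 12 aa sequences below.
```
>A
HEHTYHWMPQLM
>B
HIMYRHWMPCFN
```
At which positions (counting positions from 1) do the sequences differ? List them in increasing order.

Differences at position 2 (E→I), position 3 (H→M), position 4 (T→Y), position 5 (Y→R), position 10 (Q→C), position 11 (L→F), position 12 (M→N).

2, 3, 4, 5, 10, 11, 12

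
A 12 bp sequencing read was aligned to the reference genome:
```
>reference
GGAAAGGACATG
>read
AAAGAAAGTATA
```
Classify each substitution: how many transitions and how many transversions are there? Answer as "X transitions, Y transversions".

Transitions (purine↔purine or pyrimidine↔pyrimidine): 1 G→A, 2 G→A, 4 A→G, 6 G→A, 7 G→A, 8 A→G, 9 C→T, 12 G→A.
Transversions (purine↔pyrimidine): none.

8 transitions, 0 transversions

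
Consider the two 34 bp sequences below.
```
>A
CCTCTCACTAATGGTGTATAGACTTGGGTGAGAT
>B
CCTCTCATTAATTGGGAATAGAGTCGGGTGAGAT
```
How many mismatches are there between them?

Comparing position by position, 6 positions differ: 8 (C/T), 13 (G/T), 15 (T/G), 17 (T/A), 23 (C/G), 25 (T/C).

6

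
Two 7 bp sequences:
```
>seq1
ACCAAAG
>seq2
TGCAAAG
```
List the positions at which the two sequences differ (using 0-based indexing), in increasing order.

0, 1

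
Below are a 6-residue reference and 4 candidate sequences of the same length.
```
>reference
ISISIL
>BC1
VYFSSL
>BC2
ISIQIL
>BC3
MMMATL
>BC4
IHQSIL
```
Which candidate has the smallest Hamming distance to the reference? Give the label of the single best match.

Hamming distances to reference — BC1: 4; BC2: 1; BC3: 5; BC4: 2.
Smallest is BC2 with 1 mismatch.

BC2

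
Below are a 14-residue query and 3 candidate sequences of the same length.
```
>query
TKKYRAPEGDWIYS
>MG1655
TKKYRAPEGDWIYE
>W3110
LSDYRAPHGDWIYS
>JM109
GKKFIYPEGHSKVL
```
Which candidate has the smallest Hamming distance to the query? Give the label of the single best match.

MG1655

MG1655 differs at 1 residue; W3110 differs at 4 residues; JM109 differs at 9 residues. The closest is MG1655.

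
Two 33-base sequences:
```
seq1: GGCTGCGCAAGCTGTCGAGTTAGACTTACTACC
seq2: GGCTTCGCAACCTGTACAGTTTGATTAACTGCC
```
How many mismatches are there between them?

The sequences differ at bases 5, 11, 16, 17, 22, 25, 27, 31 (1-based) — 8 in total.

8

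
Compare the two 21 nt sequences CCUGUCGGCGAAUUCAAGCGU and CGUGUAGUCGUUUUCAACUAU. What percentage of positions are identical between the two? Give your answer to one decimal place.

8 positions differ (2, 6, 8, 11, 12, 18, 19, 20), so 13 of 21 match: 13/21 = 61.9%.

61.9%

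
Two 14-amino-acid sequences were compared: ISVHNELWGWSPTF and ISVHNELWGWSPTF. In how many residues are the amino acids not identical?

No positions differ; the sequences are identical.

0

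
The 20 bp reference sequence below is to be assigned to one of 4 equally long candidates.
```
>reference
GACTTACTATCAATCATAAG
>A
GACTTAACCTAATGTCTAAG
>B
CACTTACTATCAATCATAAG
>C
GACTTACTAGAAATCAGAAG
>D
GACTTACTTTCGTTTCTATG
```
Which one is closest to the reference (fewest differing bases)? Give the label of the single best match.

B

Hamming distances to reference — A: 8; B: 1; C: 3; D: 6.
Smallest is B with 1 mismatch.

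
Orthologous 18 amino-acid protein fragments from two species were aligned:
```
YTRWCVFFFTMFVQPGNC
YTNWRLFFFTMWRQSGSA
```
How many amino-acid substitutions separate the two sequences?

Comparing position by position, 8 residues differ: 3 (R/N), 5 (C/R), 6 (V/L), 12 (F/W), 13 (V/R), 15 (P/S), 17 (N/S), 18 (C/A).

8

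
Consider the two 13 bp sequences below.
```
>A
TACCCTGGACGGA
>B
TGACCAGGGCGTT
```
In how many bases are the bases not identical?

The sequences differ at bases 2, 3, 6, 9, 12, 13 (1-based) — 6 in total.

6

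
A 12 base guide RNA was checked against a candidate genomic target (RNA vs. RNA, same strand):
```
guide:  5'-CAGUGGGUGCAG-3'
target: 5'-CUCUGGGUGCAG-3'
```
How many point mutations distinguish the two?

The sequences differ at bases 2, 3 (1-based) — 2 in total.

2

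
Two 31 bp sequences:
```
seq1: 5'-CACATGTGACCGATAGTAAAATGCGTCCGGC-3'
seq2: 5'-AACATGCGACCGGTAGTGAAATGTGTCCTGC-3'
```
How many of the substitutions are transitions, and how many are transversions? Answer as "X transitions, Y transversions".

4 transitions, 2 transversions

Transitions (purine↔purine or pyrimidine↔pyrimidine): 7 T→C, 13 A→G, 18 A→G, 24 C→T.
Transversions (purine↔pyrimidine): 1 C→A, 29 G→T.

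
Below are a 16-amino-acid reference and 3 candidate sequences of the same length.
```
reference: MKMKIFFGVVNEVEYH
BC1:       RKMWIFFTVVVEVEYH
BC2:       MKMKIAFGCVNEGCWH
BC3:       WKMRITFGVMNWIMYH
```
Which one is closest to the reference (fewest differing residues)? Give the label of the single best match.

BC1

BC1 differs at 4 residues; BC2 differs at 5 residues; BC3 differs at 7 residues. The closest is BC1.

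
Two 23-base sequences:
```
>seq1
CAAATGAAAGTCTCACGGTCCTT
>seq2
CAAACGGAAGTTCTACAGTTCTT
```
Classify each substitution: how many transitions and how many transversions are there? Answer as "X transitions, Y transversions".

7 transitions, 0 transversions

Transitions (purine↔purine or pyrimidine↔pyrimidine): 5 T→C, 7 A→G, 12 C→T, 13 T→C, 14 C→T, 17 G→A, 20 C→T.
Transversions (purine↔pyrimidine): none.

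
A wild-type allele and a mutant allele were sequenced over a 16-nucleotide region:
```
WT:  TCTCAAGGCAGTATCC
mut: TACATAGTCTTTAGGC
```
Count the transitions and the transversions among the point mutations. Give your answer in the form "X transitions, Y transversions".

Mismatches (1-based):
position 2: C→A (pyrimidine→purine, transversion)
position 3: T→C (pyrimidine→pyrimidine, transition)
position 4: C→A (pyrimidine→purine, transversion)
position 5: A→T (purine→pyrimidine, transversion)
position 8: G→T (purine→pyrimidine, transversion)
position 10: A→T (purine→pyrimidine, transversion)
position 11: G→T (purine→pyrimidine, transversion)
position 14: T→G (pyrimidine→purine, transversion)
position 15: C→G (pyrimidine→purine, transversion)

1 transition, 8 transversions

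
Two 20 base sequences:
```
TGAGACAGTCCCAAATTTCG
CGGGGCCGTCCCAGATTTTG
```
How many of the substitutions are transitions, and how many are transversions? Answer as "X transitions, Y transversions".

5 transitions, 1 transversion

Transitions (purine↔purine or pyrimidine↔pyrimidine): 1 T→C, 3 A→G, 5 A→G, 14 A→G, 19 C→T.
Transversions (purine↔pyrimidine): 7 A→C.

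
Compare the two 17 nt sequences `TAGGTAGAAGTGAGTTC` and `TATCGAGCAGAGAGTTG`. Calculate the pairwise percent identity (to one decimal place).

64.7%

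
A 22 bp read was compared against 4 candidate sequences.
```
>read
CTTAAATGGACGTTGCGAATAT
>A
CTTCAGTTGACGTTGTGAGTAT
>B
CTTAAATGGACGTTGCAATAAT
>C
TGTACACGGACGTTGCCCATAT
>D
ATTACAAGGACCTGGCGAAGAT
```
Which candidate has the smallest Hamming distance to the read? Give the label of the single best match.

B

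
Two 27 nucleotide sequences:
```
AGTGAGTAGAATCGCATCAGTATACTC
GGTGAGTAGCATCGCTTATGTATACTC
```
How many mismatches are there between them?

5

Comparing position by position, 5 bases differ: 1 (A/G), 10 (A/C), 16 (A/T), 18 (C/A), 19 (A/T).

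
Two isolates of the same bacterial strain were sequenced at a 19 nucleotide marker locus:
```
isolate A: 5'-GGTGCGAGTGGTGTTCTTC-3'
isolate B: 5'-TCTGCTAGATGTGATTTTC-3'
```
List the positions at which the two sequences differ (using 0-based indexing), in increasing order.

Differences at position 0 (G→T), position 1 (G→C), position 5 (G→T), position 8 (T→A), position 9 (G→T), position 13 (T→A), position 15 (C→T).

0, 1, 5, 8, 9, 13, 15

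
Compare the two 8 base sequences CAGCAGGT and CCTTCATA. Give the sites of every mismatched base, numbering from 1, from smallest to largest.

2, 3, 4, 5, 6, 7, 8

Scanning 1-based: 2: A/C; 3: G/T; 4: C/T; 5: A/C; 6: G/A; 7: G/T; 8: T/A.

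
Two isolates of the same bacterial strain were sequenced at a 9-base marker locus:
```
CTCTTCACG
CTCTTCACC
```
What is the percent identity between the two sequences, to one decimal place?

88.9%

Mismatch at position 9 (1-based): 1 of 9.
Identical positions: 8/9 = 88.89% → 88.9%.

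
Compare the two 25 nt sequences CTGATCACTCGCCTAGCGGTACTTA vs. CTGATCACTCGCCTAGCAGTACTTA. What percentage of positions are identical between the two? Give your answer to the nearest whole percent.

1 position differs (18), so 24 of 25 match: 24/25 = 96%.

96%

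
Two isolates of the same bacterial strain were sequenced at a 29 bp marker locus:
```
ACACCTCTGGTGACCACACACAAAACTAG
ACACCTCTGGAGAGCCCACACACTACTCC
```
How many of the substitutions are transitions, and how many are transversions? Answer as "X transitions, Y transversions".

Mismatches (1-based):
base 11: T→A (pyrimidine→purine, transversion)
base 14: C→G (pyrimidine→purine, transversion)
base 16: A→C (purine→pyrimidine, transversion)
base 23: A→C (purine→pyrimidine, transversion)
base 24: A→T (purine→pyrimidine, transversion)
base 28: A→C (purine→pyrimidine, transversion)
base 29: G→C (purine→pyrimidine, transversion)

0 transitions, 7 transversions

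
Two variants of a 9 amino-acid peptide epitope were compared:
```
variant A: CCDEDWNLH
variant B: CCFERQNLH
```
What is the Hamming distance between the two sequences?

Mismatches (1-based): residue 3: D→F; residue 5: D→R; residue 6: W→Q.

3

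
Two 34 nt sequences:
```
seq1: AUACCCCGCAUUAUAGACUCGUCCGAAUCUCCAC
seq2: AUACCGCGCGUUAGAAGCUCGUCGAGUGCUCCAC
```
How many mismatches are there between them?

Comparing position by position, 10 positions differ: 6 (C/G), 10 (A/G), 14 (U/G), 16 (G/A), 17 (A/G), 24 (C/G), 25 (G/A), 26 (A/G), 27 (A/U), 28 (U/G).

10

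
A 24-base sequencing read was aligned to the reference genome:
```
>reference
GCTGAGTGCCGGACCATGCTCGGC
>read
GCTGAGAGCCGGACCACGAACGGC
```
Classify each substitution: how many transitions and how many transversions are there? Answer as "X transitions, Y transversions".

Mismatches (1-based):
site 7: T→A (pyrimidine→purine, transversion)
site 17: T→C (pyrimidine→pyrimidine, transition)
site 19: C→A (pyrimidine→purine, transversion)
site 20: T→A (pyrimidine→purine, transversion)

1 transition, 3 transversions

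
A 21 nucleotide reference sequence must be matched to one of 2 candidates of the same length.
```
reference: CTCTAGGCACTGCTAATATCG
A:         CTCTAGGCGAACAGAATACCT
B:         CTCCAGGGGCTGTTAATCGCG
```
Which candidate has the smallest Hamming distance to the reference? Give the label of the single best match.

B

Hamming distances to reference — A: 8; B: 6.
Smallest is B with 6 mismatches.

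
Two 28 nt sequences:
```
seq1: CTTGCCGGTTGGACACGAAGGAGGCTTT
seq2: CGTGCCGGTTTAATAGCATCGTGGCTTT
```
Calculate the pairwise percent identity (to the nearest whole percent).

68%

9 positions differ (2, 11, 12, 14, 16, 17, 19, 20, 22), so 19 of 28 match: 19/28 = 67.86%.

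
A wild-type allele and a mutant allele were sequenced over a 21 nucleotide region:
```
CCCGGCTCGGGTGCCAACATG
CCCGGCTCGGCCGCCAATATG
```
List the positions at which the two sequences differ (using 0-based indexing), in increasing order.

10, 11, 17

Differences at position 10 (G→C), position 11 (T→C), position 17 (C→T).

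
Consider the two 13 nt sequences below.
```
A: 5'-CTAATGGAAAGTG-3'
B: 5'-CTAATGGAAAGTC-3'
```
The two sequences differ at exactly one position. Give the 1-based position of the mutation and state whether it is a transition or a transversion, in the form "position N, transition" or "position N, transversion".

position 13, transversion

The sequences differ only at position 13: G→C (purine→pyrimidine), a transversion.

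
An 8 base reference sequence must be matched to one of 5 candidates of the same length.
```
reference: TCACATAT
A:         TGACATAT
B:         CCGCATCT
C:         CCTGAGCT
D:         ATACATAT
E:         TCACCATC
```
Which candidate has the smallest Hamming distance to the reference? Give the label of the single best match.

A

A differs at 1 site; B differs at 3 sites; C differs at 5 sites; D differs at 2 sites; E differs at 4 sites. The closest is A.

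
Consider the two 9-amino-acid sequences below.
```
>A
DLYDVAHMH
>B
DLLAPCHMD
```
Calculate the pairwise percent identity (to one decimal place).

44.4%

5 positions differ (3, 4, 5, 6, 9), so 4 of 9 match: 4/9 = 44.44%.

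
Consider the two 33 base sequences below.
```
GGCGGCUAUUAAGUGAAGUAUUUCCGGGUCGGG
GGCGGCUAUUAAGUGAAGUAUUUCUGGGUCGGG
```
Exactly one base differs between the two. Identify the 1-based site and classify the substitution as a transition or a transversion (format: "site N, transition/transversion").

The sequences differ only at site 25: C→U (pyrimidine→pyrimidine), a transition.

site 25, transition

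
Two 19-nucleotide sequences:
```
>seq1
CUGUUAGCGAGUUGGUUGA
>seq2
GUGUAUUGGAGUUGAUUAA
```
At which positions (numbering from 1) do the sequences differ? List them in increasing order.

1, 5, 6, 7, 8, 15, 18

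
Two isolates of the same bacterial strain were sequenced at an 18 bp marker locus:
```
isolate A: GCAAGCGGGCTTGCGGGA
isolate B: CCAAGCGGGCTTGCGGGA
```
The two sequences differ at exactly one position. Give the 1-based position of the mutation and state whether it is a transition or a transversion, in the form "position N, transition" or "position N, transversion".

Position 1 changes G→C. G is a purine and C is a pyrimidine, so this is a transversion.

position 1, transversion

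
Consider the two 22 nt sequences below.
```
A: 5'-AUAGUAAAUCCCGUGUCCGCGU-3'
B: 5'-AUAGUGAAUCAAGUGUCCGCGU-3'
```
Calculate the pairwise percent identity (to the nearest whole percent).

3 positions differ (6, 11, 12), so 19 of 22 match: 19/22 = 86.36%.

86%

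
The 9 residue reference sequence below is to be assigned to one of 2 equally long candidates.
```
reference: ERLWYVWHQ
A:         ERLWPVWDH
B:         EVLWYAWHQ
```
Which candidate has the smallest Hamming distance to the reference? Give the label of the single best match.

B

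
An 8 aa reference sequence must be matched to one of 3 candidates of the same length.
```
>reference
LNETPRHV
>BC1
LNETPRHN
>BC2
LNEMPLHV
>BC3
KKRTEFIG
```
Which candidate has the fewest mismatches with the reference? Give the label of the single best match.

BC1 differs at 1 position; BC2 differs at 2 positions; BC3 differs at 7 positions. The closest is BC1.

BC1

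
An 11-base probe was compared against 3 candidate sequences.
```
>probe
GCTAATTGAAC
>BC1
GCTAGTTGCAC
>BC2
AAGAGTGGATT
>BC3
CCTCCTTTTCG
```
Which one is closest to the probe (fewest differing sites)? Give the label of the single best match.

Hamming distances to probe — BC1: 2; BC2: 7; BC3: 7.
Smallest is BC1 with 2 mismatches.

BC1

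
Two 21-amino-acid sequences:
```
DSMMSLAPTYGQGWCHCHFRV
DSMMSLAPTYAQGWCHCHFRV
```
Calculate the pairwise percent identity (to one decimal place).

95.2%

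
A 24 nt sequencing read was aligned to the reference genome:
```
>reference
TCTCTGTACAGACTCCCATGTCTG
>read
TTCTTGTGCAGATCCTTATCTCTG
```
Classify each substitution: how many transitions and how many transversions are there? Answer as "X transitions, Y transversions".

Mismatches (1-based):
position 2: C→T (pyrimidine→pyrimidine, transition)
position 3: T→C (pyrimidine→pyrimidine, transition)
position 4: C→T (pyrimidine→pyrimidine, transition)
position 8: A→G (purine→purine, transition)
position 13: C→T (pyrimidine→pyrimidine, transition)
position 14: T→C (pyrimidine→pyrimidine, transition)
position 16: C→T (pyrimidine→pyrimidine, transition)
position 17: C→T (pyrimidine→pyrimidine, transition)
position 20: G→C (purine→pyrimidine, transversion)

8 transitions, 1 transversion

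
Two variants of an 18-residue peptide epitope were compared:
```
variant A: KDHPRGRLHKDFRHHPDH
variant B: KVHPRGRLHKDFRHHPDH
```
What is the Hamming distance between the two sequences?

Mismatches (1-based): residue 2: D→V.

1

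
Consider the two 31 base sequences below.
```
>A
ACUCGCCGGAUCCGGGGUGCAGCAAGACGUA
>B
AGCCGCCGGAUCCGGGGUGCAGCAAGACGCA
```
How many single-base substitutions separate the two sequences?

3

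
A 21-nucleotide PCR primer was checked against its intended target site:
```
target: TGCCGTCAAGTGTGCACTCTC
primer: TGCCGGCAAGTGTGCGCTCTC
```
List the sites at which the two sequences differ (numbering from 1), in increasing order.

Scanning 1-based: 6: T/G; 16: A/G.

6, 16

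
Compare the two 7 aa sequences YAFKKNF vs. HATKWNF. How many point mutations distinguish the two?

Comparing position by position, 3 positions differ: 1 (Y/H), 3 (F/T), 5 (K/W).

3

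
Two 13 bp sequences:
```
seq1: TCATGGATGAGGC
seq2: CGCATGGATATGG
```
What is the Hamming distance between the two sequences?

Comparing position by position, 10 positions differ: 1 (T/C), 2 (C/G), 3 (A/C), 4 (T/A), 5 (G/T), 7 (A/G), 8 (T/A), 9 (G/T), 11 (G/T), 13 (C/G).

10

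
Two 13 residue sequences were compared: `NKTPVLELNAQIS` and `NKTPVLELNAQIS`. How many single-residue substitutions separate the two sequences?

0

No positions differ; the sequences are identical.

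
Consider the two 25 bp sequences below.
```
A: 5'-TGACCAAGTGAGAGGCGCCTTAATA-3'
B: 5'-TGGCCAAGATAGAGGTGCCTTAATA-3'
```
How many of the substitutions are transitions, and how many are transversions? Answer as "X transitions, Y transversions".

Mismatches (1-based):
site 3: A→G (purine→purine, transition)
site 9: T→A (pyrimidine→purine, transversion)
site 10: G→T (purine→pyrimidine, transversion)
site 16: C→T (pyrimidine→pyrimidine, transition)

2 transitions, 2 transversions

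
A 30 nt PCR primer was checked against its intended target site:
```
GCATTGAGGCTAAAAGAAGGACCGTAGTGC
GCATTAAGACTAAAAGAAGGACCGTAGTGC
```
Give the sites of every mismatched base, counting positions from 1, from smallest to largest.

6, 9

Scanning 1-based: 6: G/A; 9: G/A.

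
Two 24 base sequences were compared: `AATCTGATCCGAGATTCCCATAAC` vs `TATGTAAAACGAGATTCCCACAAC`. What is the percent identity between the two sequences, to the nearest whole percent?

75%

Mismatches at positions 1, 4, 6, 8, 9, 21 (1-based): 6 of 24.
Identical positions: 18/24 = 75% → 75%.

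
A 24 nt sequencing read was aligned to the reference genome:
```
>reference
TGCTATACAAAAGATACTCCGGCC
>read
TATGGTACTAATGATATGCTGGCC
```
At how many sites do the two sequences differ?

The sequences differ at sites 2, 3, 4, 5, 9, 12, 17, 18, 20 (1-based) — 9 in total.

9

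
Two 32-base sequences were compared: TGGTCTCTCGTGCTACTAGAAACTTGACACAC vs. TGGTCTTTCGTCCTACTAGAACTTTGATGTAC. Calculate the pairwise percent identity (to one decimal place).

78.1%

7 positions differ (7, 12, 22, 23, 28, 29, 30), so 25 of 32 match: 25/32 = 78.12%.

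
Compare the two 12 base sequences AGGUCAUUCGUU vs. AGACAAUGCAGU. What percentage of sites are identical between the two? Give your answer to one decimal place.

6 positions differ (3, 4, 5, 8, 10, 11), so 6 of 12 match: 6/12 = 50%.

50.0%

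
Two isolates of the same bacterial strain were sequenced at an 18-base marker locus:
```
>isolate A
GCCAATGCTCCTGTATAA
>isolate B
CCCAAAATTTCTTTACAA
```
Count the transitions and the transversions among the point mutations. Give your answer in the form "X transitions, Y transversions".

Mismatches (1-based):
base 1: G→C (purine→pyrimidine, transversion)
base 6: T→A (pyrimidine→purine, transversion)
base 7: G→A (purine→purine, transition)
base 8: C→T (pyrimidine→pyrimidine, transition)
base 10: C→T (pyrimidine→pyrimidine, transition)
base 13: G→T (purine→pyrimidine, transversion)
base 16: T→C (pyrimidine→pyrimidine, transition)

4 transitions, 3 transversions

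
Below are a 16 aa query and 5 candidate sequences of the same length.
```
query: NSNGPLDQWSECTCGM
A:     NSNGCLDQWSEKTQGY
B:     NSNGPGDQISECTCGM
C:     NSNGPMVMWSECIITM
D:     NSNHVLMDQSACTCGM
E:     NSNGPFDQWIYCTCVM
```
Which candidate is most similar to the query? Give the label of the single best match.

Hamming distances to query — A: 4; B: 2; C: 6; D: 6; E: 4.
Smallest is B with 2 mismatches.

B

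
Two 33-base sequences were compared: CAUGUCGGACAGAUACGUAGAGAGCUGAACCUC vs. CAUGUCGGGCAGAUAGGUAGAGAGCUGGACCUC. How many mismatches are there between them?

Comparing position by position, 3 bases differ: 9 (A/G), 16 (C/G), 28 (A/G).

3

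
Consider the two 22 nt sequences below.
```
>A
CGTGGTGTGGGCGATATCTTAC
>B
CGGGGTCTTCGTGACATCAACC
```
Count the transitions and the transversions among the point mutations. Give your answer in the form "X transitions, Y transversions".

2 transitions, 7 transversions

Mismatches (1-based):
position 3: T→G (pyrimidine→purine, transversion)
position 7: G→C (purine→pyrimidine, transversion)
position 9: G→T (purine→pyrimidine, transversion)
position 10: G→C (purine→pyrimidine, transversion)
position 12: C→T (pyrimidine→pyrimidine, transition)
position 15: T→C (pyrimidine→pyrimidine, transition)
position 19: T→A (pyrimidine→purine, transversion)
position 20: T→A (pyrimidine→purine, transversion)
position 21: A→C (purine→pyrimidine, transversion)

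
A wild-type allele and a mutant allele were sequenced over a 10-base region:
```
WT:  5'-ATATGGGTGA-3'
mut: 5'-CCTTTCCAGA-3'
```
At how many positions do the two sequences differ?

Mismatches (1-based): position 1: A→C; position 2: T→C; position 3: A→T; position 5: G→T; position 6: G→C; position 7: G→C; position 8: T→A.

7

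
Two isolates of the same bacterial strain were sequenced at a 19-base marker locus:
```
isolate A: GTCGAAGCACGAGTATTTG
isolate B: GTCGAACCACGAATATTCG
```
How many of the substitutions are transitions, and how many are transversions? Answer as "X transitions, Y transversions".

2 transitions, 1 transversion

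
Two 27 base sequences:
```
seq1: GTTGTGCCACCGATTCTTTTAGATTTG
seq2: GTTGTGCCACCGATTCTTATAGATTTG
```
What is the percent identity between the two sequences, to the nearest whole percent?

96%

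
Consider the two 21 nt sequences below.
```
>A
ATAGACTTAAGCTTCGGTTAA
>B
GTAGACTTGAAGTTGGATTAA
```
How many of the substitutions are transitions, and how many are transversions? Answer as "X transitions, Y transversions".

4 transitions, 2 transversions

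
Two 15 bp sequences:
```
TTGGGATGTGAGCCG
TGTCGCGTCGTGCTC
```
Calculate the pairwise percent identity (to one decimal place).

33.3%

10 positions differ (2, 3, 4, 6, 7, 8, 9, 11, 14, 15), so 5 of 15 match: 5/15 = 33.33%.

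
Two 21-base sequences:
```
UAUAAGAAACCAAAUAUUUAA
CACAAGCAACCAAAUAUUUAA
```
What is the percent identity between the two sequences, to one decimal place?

3 positions differ (1, 3, 7), so 18 of 21 match: 18/21 = 85.71%.

85.7%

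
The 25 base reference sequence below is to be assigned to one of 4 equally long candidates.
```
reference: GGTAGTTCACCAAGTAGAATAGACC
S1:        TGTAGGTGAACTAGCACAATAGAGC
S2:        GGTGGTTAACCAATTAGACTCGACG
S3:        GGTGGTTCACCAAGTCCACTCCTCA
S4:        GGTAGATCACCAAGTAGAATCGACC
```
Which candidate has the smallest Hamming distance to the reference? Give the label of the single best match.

S4

Hamming distances to reference — S1: 8; S2: 6; S3: 8; S4: 2.
Smallest is S4 with 2 mismatches.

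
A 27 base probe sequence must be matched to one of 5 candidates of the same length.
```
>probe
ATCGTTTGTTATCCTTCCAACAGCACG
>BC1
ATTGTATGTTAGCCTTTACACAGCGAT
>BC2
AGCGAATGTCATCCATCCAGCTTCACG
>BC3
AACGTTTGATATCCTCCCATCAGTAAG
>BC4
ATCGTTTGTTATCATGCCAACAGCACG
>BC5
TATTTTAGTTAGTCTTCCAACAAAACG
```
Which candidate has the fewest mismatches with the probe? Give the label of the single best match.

BC4

BC1 differs at 9 positions; BC2 differs at 8 positions; BC3 differs at 6 positions; BC4 differs at 2 positions; BC5 differs at 9 positions. The closest is BC4.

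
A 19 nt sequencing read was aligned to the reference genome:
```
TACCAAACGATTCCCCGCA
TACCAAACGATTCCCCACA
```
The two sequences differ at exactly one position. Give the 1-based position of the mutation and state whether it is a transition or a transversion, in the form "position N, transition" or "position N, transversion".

position 17, transition

Position 17 changes G→A. G is a purine and A is a purine, so this is a transition.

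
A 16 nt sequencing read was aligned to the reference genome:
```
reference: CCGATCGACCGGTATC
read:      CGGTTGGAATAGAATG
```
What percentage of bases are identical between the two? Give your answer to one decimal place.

50.0%

Mismatches at positions 2, 4, 6, 9, 10, 11, 13, 16 (1-based): 8 of 16.
Identical positions: 8/16 = 50% → 50.0%.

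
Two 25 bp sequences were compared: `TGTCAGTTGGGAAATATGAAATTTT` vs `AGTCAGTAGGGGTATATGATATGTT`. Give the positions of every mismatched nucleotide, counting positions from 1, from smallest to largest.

1, 8, 12, 13, 20, 23

Scanning 1-based: 1: T/A; 8: T/A; 12: A/G; 13: A/T; 20: A/T; 23: T/G.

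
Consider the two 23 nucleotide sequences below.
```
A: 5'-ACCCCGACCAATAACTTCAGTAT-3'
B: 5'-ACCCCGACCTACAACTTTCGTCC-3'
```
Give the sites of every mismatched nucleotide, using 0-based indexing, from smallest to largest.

9, 11, 17, 18, 21, 22

Differences at site 9 (A→T), site 11 (T→C), site 17 (C→T), site 18 (A→C), site 21 (A→C), site 22 (T→C).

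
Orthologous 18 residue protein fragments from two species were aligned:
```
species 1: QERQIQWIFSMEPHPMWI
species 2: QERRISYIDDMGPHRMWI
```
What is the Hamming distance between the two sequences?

7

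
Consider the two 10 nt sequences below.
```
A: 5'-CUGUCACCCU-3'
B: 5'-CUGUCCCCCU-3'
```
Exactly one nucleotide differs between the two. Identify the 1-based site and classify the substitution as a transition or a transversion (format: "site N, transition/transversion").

site 6, transversion

Site 6 changes A→C. A is a purine and C is a pyrimidine, so this is a transversion.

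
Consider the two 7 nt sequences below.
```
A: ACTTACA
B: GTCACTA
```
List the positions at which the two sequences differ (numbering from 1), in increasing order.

Differences at position 1 (A→G), position 2 (C→T), position 3 (T→C), position 4 (T→A), position 5 (A→C), position 6 (C→T).

1, 2, 3, 4, 5, 6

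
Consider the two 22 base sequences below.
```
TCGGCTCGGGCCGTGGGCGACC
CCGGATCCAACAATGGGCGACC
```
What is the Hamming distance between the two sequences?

Comparing position by position, 7 positions differ: 1 (T/C), 5 (C/A), 8 (G/C), 9 (G/A), 10 (G/A), 12 (C/A), 13 (G/A).

7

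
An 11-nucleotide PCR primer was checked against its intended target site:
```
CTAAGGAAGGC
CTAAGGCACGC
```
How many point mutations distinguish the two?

The sequences differ at sites 7, 9 (1-based) — 2 in total.

2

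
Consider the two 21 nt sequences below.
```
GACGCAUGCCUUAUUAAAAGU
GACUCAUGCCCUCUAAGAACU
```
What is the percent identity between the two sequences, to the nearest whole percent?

71%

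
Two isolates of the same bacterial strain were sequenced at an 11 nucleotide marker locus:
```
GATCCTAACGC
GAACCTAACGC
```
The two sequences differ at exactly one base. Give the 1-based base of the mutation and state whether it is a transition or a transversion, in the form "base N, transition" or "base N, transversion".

base 3, transversion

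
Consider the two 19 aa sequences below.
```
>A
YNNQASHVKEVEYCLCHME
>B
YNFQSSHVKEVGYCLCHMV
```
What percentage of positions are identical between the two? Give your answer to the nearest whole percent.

Mismatches at positions 3, 5, 12, 19 (1-based): 4 of 19.
Identical positions: 15/19 = 78.95% → 79%.

79%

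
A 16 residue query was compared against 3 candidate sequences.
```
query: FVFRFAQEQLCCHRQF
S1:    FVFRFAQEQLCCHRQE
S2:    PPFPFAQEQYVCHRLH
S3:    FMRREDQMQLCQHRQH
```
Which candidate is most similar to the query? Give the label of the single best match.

S1 differs at 1 residue; S2 differs at 7 residues; S3 differs at 7 residues. The closest is S1.

S1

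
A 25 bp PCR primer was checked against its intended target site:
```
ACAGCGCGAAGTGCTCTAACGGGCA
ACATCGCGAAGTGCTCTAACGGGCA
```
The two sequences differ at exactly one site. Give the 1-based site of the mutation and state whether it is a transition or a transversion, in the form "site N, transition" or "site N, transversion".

The sequences differ only at site 4: G→T (purine→pyrimidine), a transversion.

site 4, transversion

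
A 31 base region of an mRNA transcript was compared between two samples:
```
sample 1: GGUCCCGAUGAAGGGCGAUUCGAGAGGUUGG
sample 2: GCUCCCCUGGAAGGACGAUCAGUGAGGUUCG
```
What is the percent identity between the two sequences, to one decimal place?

71.0%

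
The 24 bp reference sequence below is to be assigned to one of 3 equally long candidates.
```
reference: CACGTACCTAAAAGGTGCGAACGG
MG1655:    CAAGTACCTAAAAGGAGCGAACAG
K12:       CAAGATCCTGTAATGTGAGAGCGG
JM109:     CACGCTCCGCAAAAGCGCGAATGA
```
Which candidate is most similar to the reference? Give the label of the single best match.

MG1655

Hamming distances to reference — MG1655: 3; K12: 8; JM109: 8.
Smallest is MG1655 with 3 mismatches.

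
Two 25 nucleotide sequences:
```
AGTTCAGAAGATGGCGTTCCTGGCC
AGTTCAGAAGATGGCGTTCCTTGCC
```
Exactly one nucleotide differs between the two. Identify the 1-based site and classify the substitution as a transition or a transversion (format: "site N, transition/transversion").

Site 22 changes G→T. G is a purine and T is a pyrimidine, so this is a transversion.

site 22, transversion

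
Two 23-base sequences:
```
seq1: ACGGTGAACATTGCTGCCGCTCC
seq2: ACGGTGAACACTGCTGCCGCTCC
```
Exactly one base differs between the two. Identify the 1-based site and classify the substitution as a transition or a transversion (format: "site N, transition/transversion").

The sequences differ only at site 11: T→C (pyrimidine→pyrimidine), a transition.

site 11, transition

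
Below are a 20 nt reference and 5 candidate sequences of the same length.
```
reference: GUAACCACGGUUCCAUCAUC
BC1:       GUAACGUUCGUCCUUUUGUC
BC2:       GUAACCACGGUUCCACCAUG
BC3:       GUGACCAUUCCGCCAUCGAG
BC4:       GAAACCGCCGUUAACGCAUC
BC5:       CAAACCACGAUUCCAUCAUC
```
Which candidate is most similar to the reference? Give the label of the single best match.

Hamming distances to reference — BC1: 9; BC2: 2; BC3: 9; BC4: 7; BC5: 3.
Smallest is BC2 with 2 mismatches.

BC2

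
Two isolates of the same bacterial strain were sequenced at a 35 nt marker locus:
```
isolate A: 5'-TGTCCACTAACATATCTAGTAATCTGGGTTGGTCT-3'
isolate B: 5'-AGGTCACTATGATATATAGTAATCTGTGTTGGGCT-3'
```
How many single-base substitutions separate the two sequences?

Comparing position by position, 8 bases differ: 1 (T/A), 3 (T/G), 4 (C/T), 10 (A/T), 11 (C/G), 16 (C/A), 27 (G/T), 33 (T/G).

8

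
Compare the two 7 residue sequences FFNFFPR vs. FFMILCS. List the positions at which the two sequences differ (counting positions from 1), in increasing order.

Scanning 1-based: 3: N/M; 4: F/I; 5: F/L; 6: P/C; 7: R/S.

3, 4, 5, 6, 7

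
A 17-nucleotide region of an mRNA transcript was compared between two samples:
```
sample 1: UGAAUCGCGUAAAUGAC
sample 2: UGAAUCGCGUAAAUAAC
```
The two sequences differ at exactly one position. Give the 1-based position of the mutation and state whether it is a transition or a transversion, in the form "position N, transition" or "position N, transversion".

position 15, transition

Position 15 changes G→A. G is a purine and A is a purine, so this is a transition.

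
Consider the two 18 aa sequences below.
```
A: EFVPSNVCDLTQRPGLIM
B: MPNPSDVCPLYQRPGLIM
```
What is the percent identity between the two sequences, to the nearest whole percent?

67%

6 positions differ (1, 2, 3, 6, 9, 11), so 12 of 18 match: 12/18 = 66.67%.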